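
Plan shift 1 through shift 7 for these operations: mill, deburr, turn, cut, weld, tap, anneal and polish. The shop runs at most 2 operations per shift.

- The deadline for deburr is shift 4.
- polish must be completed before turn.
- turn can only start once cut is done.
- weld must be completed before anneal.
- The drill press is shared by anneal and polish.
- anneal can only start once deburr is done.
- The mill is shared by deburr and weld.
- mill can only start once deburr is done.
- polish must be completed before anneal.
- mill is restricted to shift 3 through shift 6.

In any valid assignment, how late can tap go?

tap at shift 7 is achievable: anneal in shift 3; mill in shift 3; polish in shift 1; tap in shift 7; deburr in shift 1; cut in shift 2; turn in shift 4; weld in shift 2.

shift 7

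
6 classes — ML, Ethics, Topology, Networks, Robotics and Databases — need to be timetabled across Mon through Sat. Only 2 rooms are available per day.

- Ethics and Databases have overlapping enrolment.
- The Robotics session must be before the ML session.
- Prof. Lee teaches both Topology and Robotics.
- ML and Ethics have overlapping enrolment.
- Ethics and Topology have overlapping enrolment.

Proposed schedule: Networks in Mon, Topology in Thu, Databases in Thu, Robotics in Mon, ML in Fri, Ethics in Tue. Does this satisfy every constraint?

Ethics and Databases have overlapping enrolment — holds.
ML and Ethics have overlapping enrolment — holds.
Only 2 rooms are available per day — holds.
The Robotics session must be before the ML session — holds.
Ethics and Topology have overlapping enrolment — holds.
Prof. Lee teaches both Topology and Robotics — holds.

Yes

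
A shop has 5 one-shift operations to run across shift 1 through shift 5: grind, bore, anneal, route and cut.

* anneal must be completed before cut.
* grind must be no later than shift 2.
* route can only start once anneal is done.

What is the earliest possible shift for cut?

shift 2

Precedence pushes cut to at least shift 2.
cut at shift 2 is achievable: bore in shift 1; grind in shift 1; anneal in shift 1; cut in shift 2; route in shift 2.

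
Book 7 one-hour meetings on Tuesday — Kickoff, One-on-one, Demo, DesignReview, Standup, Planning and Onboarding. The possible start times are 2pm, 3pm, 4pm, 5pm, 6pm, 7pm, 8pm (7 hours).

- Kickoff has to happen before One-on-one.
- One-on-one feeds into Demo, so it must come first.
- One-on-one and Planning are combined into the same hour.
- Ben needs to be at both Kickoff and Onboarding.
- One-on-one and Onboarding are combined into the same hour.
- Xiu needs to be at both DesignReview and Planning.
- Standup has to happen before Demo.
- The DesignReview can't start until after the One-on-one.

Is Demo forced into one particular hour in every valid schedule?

No

Demo can be 4pm (e.g. Onboarding in 3pm; DesignReview in 4pm; Demo in 4pm; Planning in 3pm; Standup in 2pm; One-on-one in 3pm; Kickoff in 2pm) or 5pm (e.g. One-on-one in 3pm, Planning in 3pm, Kickoff in 2pm, Standup in 2pm, Demo in 5pm, DesignReview in 4pm, Onboarding in 3pm).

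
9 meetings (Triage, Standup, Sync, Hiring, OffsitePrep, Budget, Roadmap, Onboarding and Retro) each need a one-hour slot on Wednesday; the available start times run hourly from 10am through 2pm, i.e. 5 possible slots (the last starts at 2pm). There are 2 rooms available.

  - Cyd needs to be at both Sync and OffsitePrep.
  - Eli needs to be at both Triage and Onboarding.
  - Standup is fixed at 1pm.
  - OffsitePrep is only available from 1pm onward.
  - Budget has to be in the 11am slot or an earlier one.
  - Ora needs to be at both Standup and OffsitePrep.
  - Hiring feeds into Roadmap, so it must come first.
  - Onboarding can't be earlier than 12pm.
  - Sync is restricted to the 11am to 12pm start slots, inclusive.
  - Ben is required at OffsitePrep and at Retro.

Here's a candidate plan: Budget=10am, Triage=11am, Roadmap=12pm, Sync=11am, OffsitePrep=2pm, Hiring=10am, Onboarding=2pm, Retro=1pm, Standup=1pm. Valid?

Onboarding can't be earlier than 12pm — holds.
Ora needs to be at both Standup and OffsitePrep — holds.
Budget has to be in the 11am slot or an earlier one — holds.
Ben is required at OffsitePrep and at Retro — holds.
Hiring feeds into Roadmap, so it must come first — holds.
Eli needs to be at both Triage and Onboarding — holds.
Sync is restricted to the 11am to 12pm start slots, inclusive — holds.
Cyd needs to be at both Sync and OffsitePrep — holds.
There are 2 rooms available — holds.
OffsitePrep is only available from 1pm onward — holds.
Standup is fixed at 1pm — holds.

Yes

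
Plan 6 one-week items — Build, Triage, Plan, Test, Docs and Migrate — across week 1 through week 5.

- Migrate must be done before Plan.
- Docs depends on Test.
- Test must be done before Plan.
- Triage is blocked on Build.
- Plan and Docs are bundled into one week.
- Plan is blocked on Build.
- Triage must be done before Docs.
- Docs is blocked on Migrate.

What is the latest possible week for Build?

week 3

Downstream work caps Build at week 3.
Build at week 3 is achievable: Plan in week 5, Test in week 1, Triage in week 4, Docs in week 5, Build in week 3, Migrate in week 1.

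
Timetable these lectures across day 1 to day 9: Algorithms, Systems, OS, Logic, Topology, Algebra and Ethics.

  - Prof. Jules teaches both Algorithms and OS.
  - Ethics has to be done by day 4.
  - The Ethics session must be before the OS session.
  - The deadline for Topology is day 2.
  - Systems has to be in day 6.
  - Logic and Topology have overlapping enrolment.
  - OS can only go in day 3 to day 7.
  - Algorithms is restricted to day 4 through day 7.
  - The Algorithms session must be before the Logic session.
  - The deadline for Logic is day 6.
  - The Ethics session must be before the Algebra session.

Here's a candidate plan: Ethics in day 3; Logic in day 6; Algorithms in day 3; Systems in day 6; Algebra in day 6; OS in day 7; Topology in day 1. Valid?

No — it violates: Algorithms is restricted to day 4 through day 7

The deadline for Logic is day 6 — holds.
The Ethics session must be before the Algebra session — holds.
Algorithms is restricted to day 4 through day 7 — violated.
OS can only go in day 3 to day 7 — holds.
The deadline for Topology is day 2 — holds.
The Ethics session must be before the OS session — holds.
The Algorithms session must be before the Logic session — holds.
Logic and Topology have overlapping enrolment — holds.
Prof. Jules teaches both Algorithms and OS — holds.
Systems has to be in day 6 — holds.
Ethics has to be done by day 4 — holds.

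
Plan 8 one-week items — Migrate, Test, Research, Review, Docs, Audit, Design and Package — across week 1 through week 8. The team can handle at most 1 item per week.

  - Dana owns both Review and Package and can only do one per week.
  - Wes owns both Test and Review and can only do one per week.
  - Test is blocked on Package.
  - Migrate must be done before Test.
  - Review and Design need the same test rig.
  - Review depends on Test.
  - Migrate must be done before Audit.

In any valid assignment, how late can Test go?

Precedence pushes Test to at least week 2; downstream work caps Test at week 7.
Test at week 7 is achievable: Review -> week 8; Audit -> week 2; Research -> week 4; Package -> week 3; Migrate -> week 1; Design -> week 6; Test -> week 7; Docs -> week 5.

week 7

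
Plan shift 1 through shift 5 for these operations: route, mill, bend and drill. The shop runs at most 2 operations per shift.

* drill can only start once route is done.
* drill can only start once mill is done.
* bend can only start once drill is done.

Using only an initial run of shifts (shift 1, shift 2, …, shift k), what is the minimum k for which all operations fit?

3

The precedence chain requires at least 3 distinct shifts.
With at most 2 per shift and 4 operations, at least 2 shifts are needed.
3 works (last occupied shift: shift 3): for example bend=shift 3; drill=shift 2; mill=shift 1; route=shift 1.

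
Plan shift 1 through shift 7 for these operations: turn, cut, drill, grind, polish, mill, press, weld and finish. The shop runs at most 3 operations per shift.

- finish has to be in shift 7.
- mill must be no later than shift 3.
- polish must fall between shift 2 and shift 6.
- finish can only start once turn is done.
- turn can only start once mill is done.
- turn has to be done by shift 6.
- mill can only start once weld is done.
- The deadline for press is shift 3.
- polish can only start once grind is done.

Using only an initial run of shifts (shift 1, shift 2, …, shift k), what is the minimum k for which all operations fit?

7 shifts

The precedence chain requires at least 4 distinct shifts.
With at most 3 per shift and 9 operations, at least 3 shifts are needed.
finish can't be placed before shift 7, so the schedule must run through at least shift 7.
7 works (last occupied shift: shift 7): for example cut=shift 2; finish=shift 7; grind=shift 1; drill=shift 3; weld=shift 1; turn=shift 3; mill=shift 2; press=shift 1; polish=shift 2.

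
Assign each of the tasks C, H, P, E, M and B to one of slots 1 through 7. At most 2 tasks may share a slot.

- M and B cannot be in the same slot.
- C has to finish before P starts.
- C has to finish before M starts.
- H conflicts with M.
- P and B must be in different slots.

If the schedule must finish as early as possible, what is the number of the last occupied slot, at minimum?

The precedence chain requires at least 2 distinct slots.
With at most 2 per slot and 6 tasks, at least 3 slots are needed.
3 works (last occupied slot: 3): for example C in 1, H in 1, M in 2, E in 3, P in 2, B in 3.

slot 3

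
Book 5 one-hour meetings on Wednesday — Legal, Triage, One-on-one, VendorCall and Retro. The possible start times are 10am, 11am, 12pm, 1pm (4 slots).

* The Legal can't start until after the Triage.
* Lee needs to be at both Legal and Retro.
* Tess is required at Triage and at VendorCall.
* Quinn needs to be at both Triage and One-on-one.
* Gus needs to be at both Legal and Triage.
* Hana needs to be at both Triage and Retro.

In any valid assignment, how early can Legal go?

Precedence pushes Legal to at least 11am.
Legal at 11am is achievable: VendorCall in 11am, Triage in 10am, Legal in 11am, One-on-one in 11am, Retro in 12pm.

11am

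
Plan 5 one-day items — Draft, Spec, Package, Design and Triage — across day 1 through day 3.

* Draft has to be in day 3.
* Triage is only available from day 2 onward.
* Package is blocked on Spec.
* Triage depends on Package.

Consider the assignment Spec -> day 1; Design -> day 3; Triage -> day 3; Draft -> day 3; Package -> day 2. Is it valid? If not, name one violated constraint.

Yes

Triage is only available from day 2 onward — holds.
Package is blocked on Spec — holds.
Draft has to be in day 3 — holds.
Triage depends on Package — holds.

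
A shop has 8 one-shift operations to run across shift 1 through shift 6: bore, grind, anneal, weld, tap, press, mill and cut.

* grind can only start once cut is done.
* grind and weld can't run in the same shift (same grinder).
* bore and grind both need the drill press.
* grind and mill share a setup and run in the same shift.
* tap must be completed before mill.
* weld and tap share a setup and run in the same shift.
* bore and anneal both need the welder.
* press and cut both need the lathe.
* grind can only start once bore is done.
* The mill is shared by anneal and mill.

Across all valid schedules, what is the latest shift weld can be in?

shift 5

Weld must be in the same shift as tap, which can't be after shift 5, so weld is at most shift 5.
weld at shift 5 is achievable: weld=shift 5; press=shift 2; anneal=shift 2; grind=shift 6; bore=shift 1; tap=shift 5; mill=shift 6; cut=shift 1.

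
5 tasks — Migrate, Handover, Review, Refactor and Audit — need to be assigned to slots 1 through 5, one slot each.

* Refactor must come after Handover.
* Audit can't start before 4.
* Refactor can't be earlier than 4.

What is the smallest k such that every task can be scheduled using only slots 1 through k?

4

The precedence chain requires at least 2 distinct slots.
Refactor can't be placed before 4, so the schedule must run through at least slot 4.
4 works (last occupied slot: 4): for example Migrate=1, Handover=1, Refactor=4, Audit=4, Review=1.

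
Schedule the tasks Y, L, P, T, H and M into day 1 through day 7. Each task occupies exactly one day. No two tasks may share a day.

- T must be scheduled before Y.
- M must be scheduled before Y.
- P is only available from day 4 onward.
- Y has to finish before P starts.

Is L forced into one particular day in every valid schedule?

No

L can be day 1 (e.g. T=day 2, M=day 3, H=day 6, P=day 5, L=day 1, Y=day 4) or day 2 (e.g. H in day 6; P in day 5; L in day 2; Y in day 4; M in day 3; T in day 1).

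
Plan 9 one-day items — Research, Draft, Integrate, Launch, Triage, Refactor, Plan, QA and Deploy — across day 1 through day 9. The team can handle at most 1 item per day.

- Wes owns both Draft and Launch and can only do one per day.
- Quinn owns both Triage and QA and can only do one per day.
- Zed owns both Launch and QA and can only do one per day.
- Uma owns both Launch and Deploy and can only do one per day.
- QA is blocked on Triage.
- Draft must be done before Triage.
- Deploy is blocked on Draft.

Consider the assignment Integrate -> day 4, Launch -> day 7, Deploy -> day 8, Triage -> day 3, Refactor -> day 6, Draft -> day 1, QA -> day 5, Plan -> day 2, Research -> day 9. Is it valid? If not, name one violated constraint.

Valid

Zed owns both Launch and QA and can only do one per day — holds.
QA is blocked on Triage — holds.
Uma owns both Launch and Deploy and can only do one per day — holds.
Wes owns both Draft and Launch and can only do one per day — holds.
Quinn owns both Triage and QA and can only do one per day — holds.
Deploy is blocked on Draft — holds.
The team can handle at most 1 item per day — holds.
Draft must be done before Triage — holds.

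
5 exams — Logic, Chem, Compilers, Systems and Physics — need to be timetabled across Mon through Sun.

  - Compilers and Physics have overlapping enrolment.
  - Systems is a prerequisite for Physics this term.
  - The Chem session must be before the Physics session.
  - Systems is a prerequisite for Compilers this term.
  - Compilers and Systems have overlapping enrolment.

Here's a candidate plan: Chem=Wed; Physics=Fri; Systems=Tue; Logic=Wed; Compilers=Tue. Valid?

No — it violates: Compilers and Systems have overlapping enrolment

Compilers and Physics have overlapping enrolment — holds.
The Chem session must be before the Physics session — holds.
Systems is a prerequisite for Compilers this term — violated.
Compilers and Systems have overlapping enrolment — violated.
Systems is a prerequisite for Physics this term — holds.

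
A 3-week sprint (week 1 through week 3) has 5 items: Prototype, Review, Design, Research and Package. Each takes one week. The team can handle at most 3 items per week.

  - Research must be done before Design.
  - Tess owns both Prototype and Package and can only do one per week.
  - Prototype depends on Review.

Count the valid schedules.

18

Splitting on Prototype: it can be week 2 (6), week 3 (12). Listing each branch's schedules as (Review, Design, Research, Package) by week number:
Prototype=week 2: (1,2,1,1) (1,2,1,3) (1,3,1,1) (1,3,1,3) (1,3,2,1) (1,3,2,3) — 6.
Prototype=week 3: (1,2,1,1) (1,2,1,2) (1,3,1,1) (1,3,1,2) (1,3,2,1) (1,3,2,2) (2,2,1,1) (2,2,1,2) (2,3,1,1) (2,3,1,2) (2,3,2,1) (2,3,2,2) — 12.
Summing: 6 + 12 = 18.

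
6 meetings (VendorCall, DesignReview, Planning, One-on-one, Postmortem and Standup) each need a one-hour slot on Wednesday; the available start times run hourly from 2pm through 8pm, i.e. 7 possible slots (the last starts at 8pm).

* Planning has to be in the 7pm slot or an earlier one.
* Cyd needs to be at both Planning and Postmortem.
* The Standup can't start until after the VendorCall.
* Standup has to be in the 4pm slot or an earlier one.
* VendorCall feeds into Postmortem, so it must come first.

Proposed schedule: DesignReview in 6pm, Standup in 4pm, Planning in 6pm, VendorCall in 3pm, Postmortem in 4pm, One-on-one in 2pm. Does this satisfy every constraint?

Yes, all constraints hold

Standup has to be in the 4pm slot or an earlier one — holds.
VendorCall feeds into Postmortem, so it must come first — holds.
Planning has to be in the 7pm slot or an earlier one — holds.
The Standup can't start until after the VendorCall — holds.
Cyd needs to be at both Planning and Postmortem — holds.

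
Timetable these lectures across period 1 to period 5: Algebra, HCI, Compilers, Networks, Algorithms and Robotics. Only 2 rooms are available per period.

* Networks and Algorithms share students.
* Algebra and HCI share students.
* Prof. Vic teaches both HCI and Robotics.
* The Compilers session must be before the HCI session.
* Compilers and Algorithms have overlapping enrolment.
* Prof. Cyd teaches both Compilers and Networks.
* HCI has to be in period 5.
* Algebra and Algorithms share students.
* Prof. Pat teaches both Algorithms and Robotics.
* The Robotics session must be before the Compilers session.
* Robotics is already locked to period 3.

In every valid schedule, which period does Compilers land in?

Robotics is fixed at period 3 and must come before Compilers, so Compilers is at least period 4.
HCI is fixed at period 5 and must come after Compilers, so Compilers is at most period 4.
So Compilers must be period 4.

period 4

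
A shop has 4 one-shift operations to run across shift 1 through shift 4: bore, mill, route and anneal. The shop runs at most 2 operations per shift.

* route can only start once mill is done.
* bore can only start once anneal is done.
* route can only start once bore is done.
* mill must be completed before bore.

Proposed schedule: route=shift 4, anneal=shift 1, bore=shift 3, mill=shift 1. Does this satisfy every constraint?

mill must be completed before bore — holds.
route can only start once bore is done — holds.
The shop runs at most 2 operations per shift — holds.
bore can only start once anneal is done — holds.
route can only start once mill is done — holds.

Valid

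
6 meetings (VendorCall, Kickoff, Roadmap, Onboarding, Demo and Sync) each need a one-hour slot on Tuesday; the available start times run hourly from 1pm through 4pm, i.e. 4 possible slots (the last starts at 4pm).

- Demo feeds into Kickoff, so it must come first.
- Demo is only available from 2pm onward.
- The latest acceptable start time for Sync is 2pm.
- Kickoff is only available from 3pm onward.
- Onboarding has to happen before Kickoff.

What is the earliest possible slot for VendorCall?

VendorCall at 1pm is achievable: Demo in 2pm, Sync in 1pm, Roadmap in 1pm, VendorCall in 1pm, Onboarding in 1pm, Kickoff in 3pm.

1pm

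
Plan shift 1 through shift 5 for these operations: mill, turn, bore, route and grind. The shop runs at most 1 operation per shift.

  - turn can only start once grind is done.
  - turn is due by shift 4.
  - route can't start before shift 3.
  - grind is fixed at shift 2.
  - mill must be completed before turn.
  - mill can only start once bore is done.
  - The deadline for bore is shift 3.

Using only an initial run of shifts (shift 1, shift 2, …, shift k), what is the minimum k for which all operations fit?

5

The precedence chain requires at least 3 distinct shifts.
With at most 1 per shift and 5 operations, at least 5 shifts are needed.
5 works (last occupied shift: shift 5): for example route=shift 5, grind=shift 2, mill=shift 3, turn=shift 4, bore=shift 1.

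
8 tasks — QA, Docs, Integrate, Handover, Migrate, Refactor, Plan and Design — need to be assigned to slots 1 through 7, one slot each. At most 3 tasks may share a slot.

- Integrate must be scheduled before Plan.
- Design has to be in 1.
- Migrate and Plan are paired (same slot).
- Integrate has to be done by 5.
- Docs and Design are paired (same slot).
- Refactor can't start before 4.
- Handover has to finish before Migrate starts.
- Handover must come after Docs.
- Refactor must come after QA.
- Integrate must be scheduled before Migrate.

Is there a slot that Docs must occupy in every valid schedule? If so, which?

1

Docs must be in the same slot as Design, which can't be after 1, so Docs is at most 1.
So Docs is pinned to 1.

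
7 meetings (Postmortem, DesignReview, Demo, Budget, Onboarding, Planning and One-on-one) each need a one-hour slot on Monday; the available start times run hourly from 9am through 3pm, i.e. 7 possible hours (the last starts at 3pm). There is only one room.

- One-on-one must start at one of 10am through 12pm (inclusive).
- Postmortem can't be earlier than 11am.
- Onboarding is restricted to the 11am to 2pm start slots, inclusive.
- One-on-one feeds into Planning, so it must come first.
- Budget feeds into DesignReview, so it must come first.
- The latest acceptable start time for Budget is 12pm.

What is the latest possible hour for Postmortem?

Postmortem is available from 11am.
Postmortem at 3pm is achievable: DesignReview -> 12pm, Demo -> 2pm, Budget -> 9am, Planning -> 1pm, Postmortem -> 3pm, One-on-one -> 10am, Onboarding -> 11am.

3pm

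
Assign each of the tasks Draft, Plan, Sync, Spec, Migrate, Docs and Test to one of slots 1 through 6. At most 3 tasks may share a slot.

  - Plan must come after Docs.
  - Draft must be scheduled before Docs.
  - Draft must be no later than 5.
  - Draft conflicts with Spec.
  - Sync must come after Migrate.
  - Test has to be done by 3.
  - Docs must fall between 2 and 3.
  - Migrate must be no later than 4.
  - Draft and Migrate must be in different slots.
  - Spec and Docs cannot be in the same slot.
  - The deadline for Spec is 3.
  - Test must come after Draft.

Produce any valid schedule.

Spec -> 3, Test -> 2, Docs -> 2, Draft -> 1, Sync -> 3, Migrate -> 2, Plan -> 3

Checking: Migrate(2) before Sync(3); Draft(1) before Test(2); Docs(2) before Plan(3); Draft(1) before Docs(2); Draft(1) != Migrate(2); Spec(3) != Docs(2); Draft(1) != Spec(3); Spec=3 in [1,3]; Test=2 in [1,3]; Docs=2 in [2,3]; Migrate=2 in [1,4]; Draft=1 in [1,5]; max 3 per slot (cap 3).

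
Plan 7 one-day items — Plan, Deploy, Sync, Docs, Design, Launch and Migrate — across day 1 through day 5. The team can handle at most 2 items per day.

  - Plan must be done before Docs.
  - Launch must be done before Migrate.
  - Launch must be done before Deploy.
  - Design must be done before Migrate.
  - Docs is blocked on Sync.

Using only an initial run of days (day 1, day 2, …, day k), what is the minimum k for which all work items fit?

The precedence chain requires at least 2 distinct days.
With at most 2 per day and 7 work items, at least 4 days are needed.
4 works (last occupied day: day 4): for example Migrate in day 4; Deploy in day 3; Design in day 3; Docs in day 2; Launch in day 2; Sync in day 1; Plan in day 1.

4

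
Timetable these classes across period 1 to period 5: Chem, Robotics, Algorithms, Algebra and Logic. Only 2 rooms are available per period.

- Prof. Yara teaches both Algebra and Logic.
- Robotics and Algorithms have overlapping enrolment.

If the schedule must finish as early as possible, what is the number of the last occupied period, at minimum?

3

With at most 2 per period and 5 classes, at least 3 periods are needed.
3 works (last occupied period: period 3): for example Logic=period 3; Algorithms=period 2; Robotics=period 1; Chem=period 1; Algebra=period 2.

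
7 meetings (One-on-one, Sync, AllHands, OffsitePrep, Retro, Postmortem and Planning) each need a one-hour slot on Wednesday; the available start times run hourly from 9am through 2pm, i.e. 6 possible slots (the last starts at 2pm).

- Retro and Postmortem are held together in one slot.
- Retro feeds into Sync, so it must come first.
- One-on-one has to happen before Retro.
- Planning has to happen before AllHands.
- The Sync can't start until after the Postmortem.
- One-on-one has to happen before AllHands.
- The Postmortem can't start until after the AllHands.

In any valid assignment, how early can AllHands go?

10am

Precedence pushes AllHands to at least 10am; downstream work caps AllHands at 12pm.
AllHands at 10am is achievable: Retro in 11am; One-on-one in 9am; Planning in 9am; OffsitePrep in 9am; Sync in 12pm; Postmortem in 11am; AllHands in 10am.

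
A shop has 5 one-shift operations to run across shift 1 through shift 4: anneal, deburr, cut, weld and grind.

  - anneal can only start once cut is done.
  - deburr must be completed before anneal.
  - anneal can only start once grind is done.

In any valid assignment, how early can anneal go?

shift 2

Precedence pushes anneal to at least shift 2.
anneal at shift 2 is achievable: cut=shift 1, weld=shift 1, anneal=shift 2, grind=shift 1, deburr=shift 1.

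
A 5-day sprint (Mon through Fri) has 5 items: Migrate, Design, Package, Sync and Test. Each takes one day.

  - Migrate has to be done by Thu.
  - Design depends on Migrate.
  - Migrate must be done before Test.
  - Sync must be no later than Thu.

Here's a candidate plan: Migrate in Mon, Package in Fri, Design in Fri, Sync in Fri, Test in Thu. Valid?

Sync must be no later than Thu — violated.
Design depends on Migrate — holds.
Migrate has to be done by Thu — holds.
Migrate must be done before Test — holds.

Invalid. Sync must be no later than Thu.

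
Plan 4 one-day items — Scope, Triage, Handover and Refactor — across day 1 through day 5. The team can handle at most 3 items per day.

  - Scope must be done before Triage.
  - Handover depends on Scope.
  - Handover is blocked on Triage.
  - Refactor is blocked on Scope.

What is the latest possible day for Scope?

day 3

Downstream work caps Scope at day 3.
Scope at day 3 is achievable: Scope=day 3; Refactor=day 4; Handover=day 5; Triage=day 4.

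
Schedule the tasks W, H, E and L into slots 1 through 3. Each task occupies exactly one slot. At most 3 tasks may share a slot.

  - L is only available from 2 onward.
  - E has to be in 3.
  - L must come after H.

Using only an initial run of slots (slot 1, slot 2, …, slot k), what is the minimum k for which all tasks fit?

3

The precedence chain requires at least 2 distinct slots.
With at most 3 per slot and 4 tasks, at least 2 slots are needed.
E can't be placed before 3, so the schedule must run through at least slot 3.
3 works (last occupied slot: 3): for example H -> 1, W -> 1, L -> 2, E -> 3.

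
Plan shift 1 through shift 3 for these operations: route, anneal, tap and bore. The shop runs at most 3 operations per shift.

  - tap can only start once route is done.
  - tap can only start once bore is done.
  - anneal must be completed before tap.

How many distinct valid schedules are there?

Splitting on route: it can be shift 1 (5), shift 2 (4). Listing each branch's schedules as (anneal, tap, bore) by shift number:
route=shift 1: (1,2,1) (1,3,1) (1,3,2) (2,3,1) (2,3,2) — 5.
route=shift 2: (1,3,1) (1,3,2) (2,3,1) (2,3,2) — 4.
Summing: 5 + 4 = 9.

9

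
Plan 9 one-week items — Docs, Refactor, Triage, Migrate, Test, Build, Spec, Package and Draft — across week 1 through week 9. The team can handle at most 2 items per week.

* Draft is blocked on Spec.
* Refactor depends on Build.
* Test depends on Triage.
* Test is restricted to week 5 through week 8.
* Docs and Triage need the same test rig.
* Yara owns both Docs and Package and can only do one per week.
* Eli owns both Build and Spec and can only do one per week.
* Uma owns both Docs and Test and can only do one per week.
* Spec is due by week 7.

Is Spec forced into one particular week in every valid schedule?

Spec can be week 1 (e.g. Docs in week 3; Triage in week 1; Build in week 2; Draft in week 2; Refactor in week 3; Spec in week 1; Package in week 4; Test in week 5; Migrate in week 4) or week 2 (e.g. Spec -> week 2, Test -> week 5, Docs -> week 3, Triage -> week 1, Refactor -> week 2, Build -> week 1, Package -> week 4, Draft -> week 3, Migrate -> week 4).

No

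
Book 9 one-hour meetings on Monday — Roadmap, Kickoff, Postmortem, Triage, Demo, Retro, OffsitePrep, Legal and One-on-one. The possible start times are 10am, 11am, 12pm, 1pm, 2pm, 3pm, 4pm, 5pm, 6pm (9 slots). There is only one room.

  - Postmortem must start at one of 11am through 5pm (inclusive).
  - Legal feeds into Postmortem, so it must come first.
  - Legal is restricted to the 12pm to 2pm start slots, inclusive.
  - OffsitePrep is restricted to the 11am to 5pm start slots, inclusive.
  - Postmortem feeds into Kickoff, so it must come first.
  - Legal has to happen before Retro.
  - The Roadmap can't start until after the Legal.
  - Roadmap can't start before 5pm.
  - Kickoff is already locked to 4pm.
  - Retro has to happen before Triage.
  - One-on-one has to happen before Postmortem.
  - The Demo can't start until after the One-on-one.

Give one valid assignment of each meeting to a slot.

Legal -> 12pm; Demo -> 6pm; Postmortem -> 1pm; OffsitePrep -> 11am; Triage -> 3pm; Retro -> 2pm; One-on-one -> 10am; Roadmap -> 5pm; Kickoff -> 4pm

Checking: Legal(12pm) before Retro(2pm); Retro(2pm) before Triage(3pm); One-on-one(10am) before Demo(6pm); One-on-one(10am) before Postmortem(1pm); Legal(12pm) before Postmortem(1pm); Postmortem(1pm) before Kickoff(4pm); Legal(12pm) before Roadmap(5pm); Kickoff=4pm in [4pm,4pm]; Roadmap=5pm in [5pm,6pm]; Postmortem=1pm in [11am,5pm]; OffsitePrep=11am in [11am,5pm]; Legal=12pm in [12pm,2pm]; max 1 per slot (cap 1).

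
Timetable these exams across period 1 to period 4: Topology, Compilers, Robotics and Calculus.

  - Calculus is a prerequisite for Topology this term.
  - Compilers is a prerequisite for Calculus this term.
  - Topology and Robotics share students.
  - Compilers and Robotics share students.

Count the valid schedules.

Splitting on Topology: it can be period 3 (2), period 4 (6). Listing each branch's schedules as (Compilers, Robotics, Calculus) by period number:
Topology=period 3: (1,2,2) (1,4,2) — 2.
Topology=period 4: (1,2,2) (1,2,3) (1,3,2) (1,3,3) (2,1,3) (2,3,3) — 6.
Summing: 2 + 6 = 8.

8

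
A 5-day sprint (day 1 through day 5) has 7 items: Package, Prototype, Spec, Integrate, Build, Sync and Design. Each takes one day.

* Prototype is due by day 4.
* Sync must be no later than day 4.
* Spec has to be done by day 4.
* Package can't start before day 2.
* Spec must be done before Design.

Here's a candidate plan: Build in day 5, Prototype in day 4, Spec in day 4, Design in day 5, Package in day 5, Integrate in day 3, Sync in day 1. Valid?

Sync must be no later than day 4 — holds.
Prototype is due by day 4 — holds.
Package can't start before day 2 — holds.
Spec must be done before Design — holds.
Spec has to be done by day 4 — holds.

Yes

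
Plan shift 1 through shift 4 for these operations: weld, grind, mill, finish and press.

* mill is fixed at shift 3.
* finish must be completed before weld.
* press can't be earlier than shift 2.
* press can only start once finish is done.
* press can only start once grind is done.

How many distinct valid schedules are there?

Splitting on weld: it can be shift 2 (6), shift 3 (11), shift 4 (14). Listing each branch's schedules as (grind, mill, finish, press) by shift number:
weld=shift 2: (1,3,1,2) (1,3,1,3) (1,3,1,4) (2,3,1,3) (2,3,1,4) (3,3,1,4) — 6.
weld=shift 3: (1,3,1,2) (1,3,1,3) (1,3,1,4) (1,3,2,3) (1,3,2,4) (2,3,1,3) (2,3,1,4) (2,3,2,3) (2,3,2,4) (3,3,1,4) (3,3,2,4) — 11.
weld=shift 4: (1,3,1,2) (1,3,1,3) (1,3,1,4) (1,3,2,3) (1,3,2,4) (1,3,3,4) (2,3,1,3) (2,3,1,4) (2,3,2,3) (2,3,2,4) (2,3,3,4) (3,3,1,4) (3,3,2,4) (3,3,3,4) — 14.
Summing: 6 + 11 + 14 = 31.

31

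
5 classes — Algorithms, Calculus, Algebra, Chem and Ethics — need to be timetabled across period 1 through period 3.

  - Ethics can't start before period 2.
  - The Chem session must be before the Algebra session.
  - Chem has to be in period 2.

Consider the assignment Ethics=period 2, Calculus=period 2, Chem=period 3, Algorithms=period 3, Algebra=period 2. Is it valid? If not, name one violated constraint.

No. The Chem session must be before the Algebra session is not satisfied.

Chem has to be in period 2 — violated.
The Chem session must be before the Algebra session — violated.
Ethics can't start before period 2 — holds.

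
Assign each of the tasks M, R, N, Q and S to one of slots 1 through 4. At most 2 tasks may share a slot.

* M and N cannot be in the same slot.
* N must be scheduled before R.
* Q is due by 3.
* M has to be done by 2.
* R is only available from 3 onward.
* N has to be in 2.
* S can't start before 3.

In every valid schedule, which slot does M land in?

1

M's window is 1–2.
N is fixed at 2, and M can't share a slot with N.
So M must be 1.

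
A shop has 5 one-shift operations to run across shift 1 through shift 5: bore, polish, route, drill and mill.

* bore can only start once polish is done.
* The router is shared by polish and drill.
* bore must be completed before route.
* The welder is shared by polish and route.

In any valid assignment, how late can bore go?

Precedence pushes bore to at least shift 2; downstream work caps bore at shift 4.
bore at shift 4 is achievable: mill=shift 1, drill=shift 2, polish=shift 1, bore=shift 4, route=shift 5.

shift 4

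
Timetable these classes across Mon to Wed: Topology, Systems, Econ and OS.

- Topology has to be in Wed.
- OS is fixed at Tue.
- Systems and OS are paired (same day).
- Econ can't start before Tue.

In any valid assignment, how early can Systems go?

Systems must be in the same day as OS, which can't be before Tue, so Systems is at least Tue; Systems must be in the same day as OS, which can't be after Tue, so Systems is at most Tue.
Systems at Tue is achievable: Systems in Tue, Econ in Tue, OS in Tue, Topology in Wed.

Tue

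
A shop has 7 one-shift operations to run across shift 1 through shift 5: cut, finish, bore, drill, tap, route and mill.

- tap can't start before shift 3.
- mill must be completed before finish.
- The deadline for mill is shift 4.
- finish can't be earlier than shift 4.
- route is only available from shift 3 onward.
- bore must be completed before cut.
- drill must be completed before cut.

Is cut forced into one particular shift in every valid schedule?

cut can be shift 2 (e.g. tap in shift 3; drill in shift 1; bore in shift 1; cut in shift 2; mill in shift 1; route in shift 3; finish in shift 4) or shift 3 (e.g. cut -> shift 3, mill -> shift 1, drill -> shift 1, tap -> shift 3, finish -> shift 4, route -> shift 3, bore -> shift 1).

No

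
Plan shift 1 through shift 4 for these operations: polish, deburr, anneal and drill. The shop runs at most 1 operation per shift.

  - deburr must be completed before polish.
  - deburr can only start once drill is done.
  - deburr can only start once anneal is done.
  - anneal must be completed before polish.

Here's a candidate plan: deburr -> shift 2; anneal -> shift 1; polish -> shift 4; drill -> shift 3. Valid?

The shop runs at most 1 operation per shift — holds.
deburr can only start once drill is done — violated.
deburr must be completed before polish — holds.
deburr can only start once anneal is done — holds.
anneal must be completed before polish — holds.

No. deburr can only start once drill is done is not satisfied.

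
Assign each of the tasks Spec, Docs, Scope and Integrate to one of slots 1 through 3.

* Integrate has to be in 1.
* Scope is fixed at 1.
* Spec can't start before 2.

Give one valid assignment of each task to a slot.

Spec -> 2; Integrate -> 1; Scope -> 1; Docs -> 1

Checking: Scope=1 in [1,1]; Spec=2 in [2,3]; Integrate=1 in [1,1].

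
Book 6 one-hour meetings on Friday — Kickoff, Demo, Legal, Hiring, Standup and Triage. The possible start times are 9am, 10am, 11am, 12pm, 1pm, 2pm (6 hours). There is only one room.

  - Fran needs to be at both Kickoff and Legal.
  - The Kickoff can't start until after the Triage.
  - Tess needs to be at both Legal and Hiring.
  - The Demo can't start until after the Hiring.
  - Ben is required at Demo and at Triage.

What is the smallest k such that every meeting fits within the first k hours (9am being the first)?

6 hours

The precedence chain requires at least 2 distinct hours.
With at most 1 per hour and 6 meetings, at least 6 hours are needed.
6 works (last occupied hour: 2pm): for example Triage=9am, Demo=12pm, Hiring=11am, Standup=2pm, Legal=1pm, Kickoff=10am.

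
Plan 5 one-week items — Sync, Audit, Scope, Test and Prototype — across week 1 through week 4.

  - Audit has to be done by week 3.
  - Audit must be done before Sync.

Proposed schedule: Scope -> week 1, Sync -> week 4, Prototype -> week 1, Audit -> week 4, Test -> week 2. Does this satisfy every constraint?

Invalid. Audit has to be done by week 3.

Audit must be done before Sync — violated.
Audit has to be done by week 3 — violated.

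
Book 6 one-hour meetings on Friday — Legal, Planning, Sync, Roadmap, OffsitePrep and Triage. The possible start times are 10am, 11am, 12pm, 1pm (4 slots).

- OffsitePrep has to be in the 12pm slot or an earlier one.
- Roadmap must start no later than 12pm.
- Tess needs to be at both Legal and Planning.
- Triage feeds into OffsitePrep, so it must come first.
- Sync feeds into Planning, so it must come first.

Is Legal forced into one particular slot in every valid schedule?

No

Legal can be 10am (e.g. Triage in 10am; Sync in 10am; Legal in 10am; OffsitePrep in 11am; Roadmap in 10am; Planning in 11am) or 11am (e.g. Planning=12pm; OffsitePrep=11am; Legal=11am; Roadmap=10am; Triage=10am; Sync=10am).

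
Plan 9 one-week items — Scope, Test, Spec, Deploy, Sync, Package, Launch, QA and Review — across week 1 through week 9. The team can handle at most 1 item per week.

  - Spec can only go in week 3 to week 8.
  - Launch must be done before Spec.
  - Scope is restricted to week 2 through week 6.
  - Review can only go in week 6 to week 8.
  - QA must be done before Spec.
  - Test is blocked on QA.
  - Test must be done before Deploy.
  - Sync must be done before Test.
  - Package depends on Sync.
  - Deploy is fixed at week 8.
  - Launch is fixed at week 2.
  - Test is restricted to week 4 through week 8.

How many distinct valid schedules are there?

35

Splitting on Scope: it can be week 3 (10), week 4 (10), week 5 (10), week 6 (5). Listing each branch's schedules as (Test, Spec, Deploy, Sync, Package, Launch, QA, Review) by week number:
Scope=week 3: (5,6,8,1,9,2,4,7) (5,6,8,4,9,2,1,7) (5,7,8,1,9,2,4,6) (5,7,8,4,9,2,1,6) (6,4,8,5,9,2,1,7) (6,5,8,1,9,2,4,7) (6,5,8,4,9,2,1,7) (7,4,8,5,9,2,1,6) (7,5,8,1,9,2,4,6) (7,5,8,4,9,2,1,6) — 10.
Scope=week 4: (5,6,8,1,9,2,3,7) (5,6,8,3,9,2,1,7) (5,7,8,1,9,2,3,6) (5,7,8,3,9,2,1,6) (6,3,8,5,9,2,1,7) (6,5,8,1,9,2,3,7) (6,5,8,3,9,2,1,7) (7,3,8,5,9,2,1,6) (7,5,8,1,9,2,3,6) (7,5,8,3,9,2,1,6) — 10.
Scope=week 5: (4,6,8,1,9,2,3,7) (4,6,8,3,9,2,1,7) (4,7,8,1,9,2,3,6) (4,7,8,3,9,2,1,6) (6,3,8,4,9,2,1,7) (6,4,8,1,9,2,3,7) (6,4,8,3,9,2,1,7) (7,3,8,4,9,2,1,6) (7,4,8,1,9,2,3,6) (7,4,8,3,9,2,1,6) — 10.
Scope=week 6: (4,5,8,1,9,2,3,7) (4,5,8,3,9,2,1,7) (5,3,8,4,9,2,1,7) (5,4,8,1,9,2,3,7) (5,4,8,3,9,2,1,7) — 5.
Summing: 10 + 10 + 10 + 5 = 35.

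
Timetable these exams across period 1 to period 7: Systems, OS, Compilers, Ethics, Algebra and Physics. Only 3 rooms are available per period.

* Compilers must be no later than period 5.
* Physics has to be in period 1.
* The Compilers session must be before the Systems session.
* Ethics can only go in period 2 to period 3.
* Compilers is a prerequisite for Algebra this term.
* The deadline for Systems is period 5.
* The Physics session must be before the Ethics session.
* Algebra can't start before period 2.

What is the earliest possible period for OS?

period 1

OS at period 1 is achievable: OS -> period 1; Compilers -> period 1; Physics -> period 1; Algebra -> period 2; Ethics -> period 2; Systems -> period 2.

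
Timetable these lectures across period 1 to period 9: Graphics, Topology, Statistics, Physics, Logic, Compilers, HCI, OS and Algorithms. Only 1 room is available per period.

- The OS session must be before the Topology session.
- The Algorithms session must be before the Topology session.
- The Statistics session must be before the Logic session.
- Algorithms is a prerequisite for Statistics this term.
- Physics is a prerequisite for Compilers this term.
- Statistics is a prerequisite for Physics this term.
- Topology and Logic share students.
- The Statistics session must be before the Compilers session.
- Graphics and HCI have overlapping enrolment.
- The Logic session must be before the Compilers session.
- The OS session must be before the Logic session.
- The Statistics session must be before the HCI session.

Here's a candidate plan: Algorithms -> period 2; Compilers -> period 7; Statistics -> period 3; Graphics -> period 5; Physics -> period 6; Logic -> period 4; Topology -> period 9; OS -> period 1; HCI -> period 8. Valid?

The Algorithms session must be before the Topology session — holds.
Algorithms is a prerequisite for Statistics this term — holds.
The Statistics session must be before the HCI session — holds.
The OS session must be before the Logic session — holds.
Statistics is a prerequisite for Physics this term — holds.
Topology and Logic share students — holds.
The Logic session must be before the Compilers session — holds.
Only 1 room is available per period — holds.
The Statistics session must be before the Compilers session — holds.
Physics is a prerequisite for Compilers this term — holds.
The Statistics session must be before the Logic session — holds.
The OS session must be before the Topology session — holds.
Graphics and HCI have overlapping enrolment — holds.

Valid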